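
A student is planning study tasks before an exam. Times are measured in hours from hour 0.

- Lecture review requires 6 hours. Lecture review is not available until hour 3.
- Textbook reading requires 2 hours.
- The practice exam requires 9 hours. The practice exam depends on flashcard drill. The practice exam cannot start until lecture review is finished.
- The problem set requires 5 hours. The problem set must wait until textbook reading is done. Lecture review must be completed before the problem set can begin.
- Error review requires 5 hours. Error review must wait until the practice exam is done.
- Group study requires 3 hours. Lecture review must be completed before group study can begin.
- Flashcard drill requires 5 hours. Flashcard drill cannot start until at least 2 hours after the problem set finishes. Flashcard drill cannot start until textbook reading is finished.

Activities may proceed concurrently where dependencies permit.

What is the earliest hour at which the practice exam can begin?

21

Lecture review cannot begin until its own release at hour 3. It runs from hour 3 to 3 + 6 = hour 9.
Textbook reading has no prerequisites, so it starts at hour 0 and finishes at hour 2.
The problem set needs all of textbook reading (finishes hour 2); lecture review (finishes hour 9). That puts its earliest start at hour 9; it finishes at 9 + 5 = hour 14.
Flashcard drill has to wait for the problem set (finishes hour 14, plus 2-hour gap → hour 16); textbook reading (finishes hour 2). The latest of these is hour 16, so flashcard drill runs hour 16 to 16 + 5 = hour 21.
The practice exam waits on flashcard drill (finishes hour 21); lecture review (finishes hour 9). The latest of these is hour 21, which is the earliest the practice exam can start.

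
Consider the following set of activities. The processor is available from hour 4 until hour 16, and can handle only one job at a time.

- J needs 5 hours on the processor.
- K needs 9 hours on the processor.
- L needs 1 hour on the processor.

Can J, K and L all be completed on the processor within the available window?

No

The processor window is 16 − 4 = 12 hours.
Running back to back, the jobs need 5 + 9 + 1 = 15 hours on the processor.
Since 15 > 12, they cannot all fit.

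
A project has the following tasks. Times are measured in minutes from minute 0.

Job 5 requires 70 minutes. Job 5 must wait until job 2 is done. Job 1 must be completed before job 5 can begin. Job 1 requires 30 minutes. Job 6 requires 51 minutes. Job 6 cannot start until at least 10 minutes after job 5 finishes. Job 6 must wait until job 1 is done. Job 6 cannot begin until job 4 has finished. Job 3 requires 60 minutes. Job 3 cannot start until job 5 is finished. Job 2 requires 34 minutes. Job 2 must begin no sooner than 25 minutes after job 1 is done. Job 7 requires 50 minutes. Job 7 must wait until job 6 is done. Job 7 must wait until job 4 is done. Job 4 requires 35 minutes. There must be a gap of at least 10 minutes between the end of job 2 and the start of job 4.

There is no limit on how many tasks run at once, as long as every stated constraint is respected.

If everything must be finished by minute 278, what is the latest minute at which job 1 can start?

To finish by minute 278, job 7 (duration 50) must start no later than minute 228.
Job 6 feeds into job 7 (must start by minute 228); so job 6 must finish by minute 228 and therefore start by minute 177.
Job 4 feeds job 6 (must start by minute 177); job 7 (must start by minute 228). Taking the minimum, job 4 must finish by minute 177 and start by 177 − 35 = minute 142.
Nothing follows job 3; the deadline of minute 278 is its only limit. It must start by 278 − 60 = minute 218.
Job 5 feeds job 3 (must start by minute 218); job 6 (must start by minute 177, minus 10-minute gap → minute 167). Taking the minimum, job 5 must finish by minute 167 and start by 167 − 70 = minute 97.
Job 2 feeds job 4 (must start by minute 142, minus 10-minute gap → minute 132); job 5 (must start by minute 97). Taking the minimum, job 2 must finish by minute 97 and start by 97 − 34 = minute 63.
Job 1 feeds job 2 (must start by minute 63, minus 25-minute gap → minute 38); job 5 (must start by minute 97); job 6 (must start by minute 177). Taking the minimum, job 1 must finish by minute 38 and start by 38 − 30 = minute 8.

8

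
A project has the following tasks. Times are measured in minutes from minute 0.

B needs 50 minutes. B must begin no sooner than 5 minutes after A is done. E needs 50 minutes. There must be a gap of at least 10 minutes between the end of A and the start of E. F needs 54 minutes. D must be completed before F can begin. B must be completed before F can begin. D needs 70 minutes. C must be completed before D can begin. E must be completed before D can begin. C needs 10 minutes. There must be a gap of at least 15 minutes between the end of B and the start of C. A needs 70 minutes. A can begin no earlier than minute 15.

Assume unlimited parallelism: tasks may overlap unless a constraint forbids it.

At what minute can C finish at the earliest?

165

A waits on its own release at minute 15, so it starts at minute 15 and finishes at 15 + 70 = minute 85.
B cannot begin until A (finishes minute 85, plus 5-minute gap → minute 90). It runs from minute 90 to 90 + 50 = minute 140.
C cannot begin until B (finishes minute 140, plus 15-minute gap → minute 155). It runs from minute 155 to 155 + 10 = minute 165.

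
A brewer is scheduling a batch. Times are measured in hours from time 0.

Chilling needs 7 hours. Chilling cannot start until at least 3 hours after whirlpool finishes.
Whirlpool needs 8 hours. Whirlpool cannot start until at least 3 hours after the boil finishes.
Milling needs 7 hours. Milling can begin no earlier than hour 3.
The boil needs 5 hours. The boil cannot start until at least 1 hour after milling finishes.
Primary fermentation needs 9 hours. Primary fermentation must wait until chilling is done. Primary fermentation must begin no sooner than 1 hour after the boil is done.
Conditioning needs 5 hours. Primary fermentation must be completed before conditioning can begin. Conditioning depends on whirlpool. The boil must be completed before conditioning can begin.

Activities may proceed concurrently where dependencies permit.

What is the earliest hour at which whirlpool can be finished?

27

Milling cannot begin until its own release at hour 3. It runs from hour 3 to 3 + 7 = hour 10.
The boil waits on milling (finishes hour 10, plus 1-hour gap → hour 11), so it starts at hour 11 and finishes at 11 + 5 = hour 16.
Whirlpool waits on the boil (finishes hour 16, plus 3-hour gap → hour 19), so it starts at hour 19 and finishes at 19 + 8 = hour 27.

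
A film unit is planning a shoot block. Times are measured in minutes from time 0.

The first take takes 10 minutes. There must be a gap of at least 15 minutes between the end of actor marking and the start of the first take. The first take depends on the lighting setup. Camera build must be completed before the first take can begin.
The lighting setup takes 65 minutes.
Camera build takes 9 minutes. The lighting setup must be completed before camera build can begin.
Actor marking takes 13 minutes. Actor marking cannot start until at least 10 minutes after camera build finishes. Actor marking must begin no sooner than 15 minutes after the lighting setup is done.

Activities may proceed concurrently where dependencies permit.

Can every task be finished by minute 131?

The lighting setup can start immediately at minute 0; it finishes at minute 65.
Camera build waits on the lighting setup (finishes minute 65), so it starts at minute 65 and finishes at 65 + 9 = minute 74.
Actor marking needs all of camera build (finishes minute 74, plus 10-minute gap → minute 84); the lighting setup (finishes minute 65, plus 15-minute gap → minute 80). That puts its earliest start at minute 84; it finishes at 84 + 13 = minute 97.
For the first take: actor marking (finishes minute 97, plus 15-minute gap → minute 112); the lighting setup (finishes minute 65); camera build (finishes minute 74). Taking the maximum gives a start of minute 112, and it finishes at 112 + 10 = minute 122.
Every task is finished by minute 122, which is no later than the deadline of 131, so the schedule is feasible.

Yes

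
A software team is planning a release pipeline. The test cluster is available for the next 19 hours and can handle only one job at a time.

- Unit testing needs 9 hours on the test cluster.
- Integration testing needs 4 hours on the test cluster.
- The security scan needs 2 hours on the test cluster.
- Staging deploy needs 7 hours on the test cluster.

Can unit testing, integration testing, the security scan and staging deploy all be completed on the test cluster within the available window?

No

Running back to back, the jobs need 9 + 4 + 2 + 7 = 22 hours on the test cluster.
Since 22 > 19, they cannot all fit.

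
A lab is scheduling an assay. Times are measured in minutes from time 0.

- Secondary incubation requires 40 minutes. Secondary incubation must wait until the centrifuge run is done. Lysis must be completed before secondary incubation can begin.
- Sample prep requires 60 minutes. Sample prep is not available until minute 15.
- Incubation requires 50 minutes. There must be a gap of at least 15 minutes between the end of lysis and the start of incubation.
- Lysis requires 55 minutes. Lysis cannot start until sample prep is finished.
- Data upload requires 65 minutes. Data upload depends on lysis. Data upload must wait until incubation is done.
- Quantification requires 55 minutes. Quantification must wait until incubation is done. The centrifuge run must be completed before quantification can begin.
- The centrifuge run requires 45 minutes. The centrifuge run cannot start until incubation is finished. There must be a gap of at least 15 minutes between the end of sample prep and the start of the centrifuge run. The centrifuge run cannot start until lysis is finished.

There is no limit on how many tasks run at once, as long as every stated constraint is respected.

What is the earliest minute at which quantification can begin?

240

Sample prep waits on its own release at minute 15, so it starts at minute 15 and finishes at 15 + 60 = minute 75.
Lysis cannot begin until sample prep (finishes minute 75). It runs from minute 75 to 75 + 55 = minute 130.
Incubation cannot begin until lysis (finishes minute 130, plus 15-minute gap → minute 145). It runs from minute 145 to 145 + 50 = minute 195.
For the centrifuge run: incubation (finishes minute 195); sample prep (finishes minute 75, plus 15-minute gap → minute 90); lysis (finishes minute 130). Taking the maximum gives a start of minute 195, and it finishes at 195 + 45 = minute 240.
Quantification waits on incubation (finishes minute 195); the centrifuge run (finishes minute 240). The latest of these is minute 240, which is the earliest quantification can start.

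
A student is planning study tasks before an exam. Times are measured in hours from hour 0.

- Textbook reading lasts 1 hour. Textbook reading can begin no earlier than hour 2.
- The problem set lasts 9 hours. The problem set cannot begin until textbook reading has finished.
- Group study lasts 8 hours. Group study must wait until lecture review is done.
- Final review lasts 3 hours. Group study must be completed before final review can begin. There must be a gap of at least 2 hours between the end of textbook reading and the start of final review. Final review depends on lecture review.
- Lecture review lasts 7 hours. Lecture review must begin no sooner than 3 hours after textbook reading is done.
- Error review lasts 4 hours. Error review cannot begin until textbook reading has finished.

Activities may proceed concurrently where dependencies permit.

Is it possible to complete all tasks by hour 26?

Textbook reading waits on its own release at hour 2, so it starts at hour 2 and finishes at 2 + 1 = hour 3.
After textbook reading (finishes hour 3), error review can start at hour 3 and finishes at hour 7.
The problem set cannot begin until textbook reading (finishes hour 3). It runs from hour 3 to 3 + 9 = hour 12.
Lecture review waits on textbook reading (finishes hour 3, plus 3-hour gap → hour 6), so it starts at hour 6 and finishes at 6 + 7 = hour 13.
After lecture review (finishes hour 13), group study can start at hour 13 and finishes at hour 21.
Final review needs all of group study (finishes hour 21); textbook reading (finishes hour 3, plus 2-hour gap → hour 5); lecture review (finishes hour 13). That puts its earliest start at hour 21; it finishes at 21 + 3 = hour 24.
Every task is finished by hour 24, which is no later than the deadline of 26, so the schedule is feasible.

Yes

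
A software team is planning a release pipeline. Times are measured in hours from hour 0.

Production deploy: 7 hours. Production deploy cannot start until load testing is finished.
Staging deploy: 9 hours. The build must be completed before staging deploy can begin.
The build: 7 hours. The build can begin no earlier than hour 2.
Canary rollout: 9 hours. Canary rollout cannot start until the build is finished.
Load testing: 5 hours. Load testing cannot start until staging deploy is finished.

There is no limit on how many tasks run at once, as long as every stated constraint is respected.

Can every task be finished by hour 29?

After its own release at hour 2, the build can start at hour 2 and finishes at hour 9.
Canary rollout cannot begin until the build (finishes hour 9). It runs from hour 9 to 9 + 9 = hour 18.
After the build (finishes hour 9), staging deploy can start at hour 9 and finishes at hour 18.
Load testing waits on staging deploy (finishes hour 18), so it starts at hour 18 and finishes at 18 + 5 = hour 23.
Production deploy waits on load testing (finishes hour 23), so it starts at hour 23 and finishes at 23 + 7 = hour 30.
The earliest everything can be done is hour 30, which is after the deadline of 29, so it is not possible.

No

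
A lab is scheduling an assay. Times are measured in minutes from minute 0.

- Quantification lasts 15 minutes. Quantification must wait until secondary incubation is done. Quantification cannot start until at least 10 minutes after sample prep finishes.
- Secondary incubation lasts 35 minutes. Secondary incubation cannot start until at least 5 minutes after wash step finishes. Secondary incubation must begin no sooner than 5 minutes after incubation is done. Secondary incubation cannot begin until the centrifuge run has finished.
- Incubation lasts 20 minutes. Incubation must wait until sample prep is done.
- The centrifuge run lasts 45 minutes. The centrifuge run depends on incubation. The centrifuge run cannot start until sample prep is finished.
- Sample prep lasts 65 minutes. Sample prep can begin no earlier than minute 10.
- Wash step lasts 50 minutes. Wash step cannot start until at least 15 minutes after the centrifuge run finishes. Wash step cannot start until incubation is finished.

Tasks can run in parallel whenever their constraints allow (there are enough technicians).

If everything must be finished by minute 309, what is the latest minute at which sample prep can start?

To finish by minute 309, quantification (duration 15) must start no later than minute 294.
Secondary incubation feeds into quantification (must start by minute 294); so secondary incubation must finish by minute 294 and therefore start by minute 259.
Wash step feeds into secondary incubation (must start by minute 259, minus 5-minute gap → minute 254); so wash step must finish by minute 254 and therefore start by minute 204.
The centrifuge run has several dependents: wash step (must start by minute 204, minus 15-minute gap → minute 189); secondary incubation (must start by minute 259). The earliest of those limits is minute 189, so the centrifuge run must start by 189 − 45 = minute 144.
Incubation has several dependents: the centrifuge run (must start by minute 144); wash step (must start by minute 204); secondary incubation (must start by minute 259, minus 5-minute gap → minute 254). The earliest of those limits is minute 144, so incubation must start by 144 − 20 = minute 124.
For sample prep: incubation (must start by minute 124); the centrifuge run (must start by minute 144); quantification (must start by minute 294, minus 10-minute gap → minute 284). The most restrictive is minute 124; with a 65-minute duration, sample prep must start by minute 59.

59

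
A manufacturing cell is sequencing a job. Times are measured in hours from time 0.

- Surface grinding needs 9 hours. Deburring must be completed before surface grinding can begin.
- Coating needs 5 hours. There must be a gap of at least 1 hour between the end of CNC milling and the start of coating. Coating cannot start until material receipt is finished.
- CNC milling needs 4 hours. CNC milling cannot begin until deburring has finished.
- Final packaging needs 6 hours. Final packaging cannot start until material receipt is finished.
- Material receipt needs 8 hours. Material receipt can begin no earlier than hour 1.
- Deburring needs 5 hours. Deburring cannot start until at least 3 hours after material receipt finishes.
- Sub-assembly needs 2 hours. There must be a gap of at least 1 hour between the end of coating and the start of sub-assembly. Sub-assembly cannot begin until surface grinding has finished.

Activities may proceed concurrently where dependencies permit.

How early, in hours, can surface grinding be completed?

26

Material receipt cannot begin until its own release at hour 1. It runs from hour 1 to 1 + 8 = hour 9.
Deburring waits on material receipt (finishes hour 9, plus 3-hour gap → hour 12), so it starts at hour 12 and finishes at 12 + 5 = hour 17.
Surface grinding waits on deburring (finishes hour 17), so it starts at hour 17 and finishes at 17 + 9 = hour 26.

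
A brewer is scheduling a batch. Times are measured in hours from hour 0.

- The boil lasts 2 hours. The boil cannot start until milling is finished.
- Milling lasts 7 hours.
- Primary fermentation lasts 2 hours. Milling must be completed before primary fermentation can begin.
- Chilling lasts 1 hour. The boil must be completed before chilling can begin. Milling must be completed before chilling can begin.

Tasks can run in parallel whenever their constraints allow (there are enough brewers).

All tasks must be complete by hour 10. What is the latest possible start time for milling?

Chilling has no dependents, so it just needs to finish by hour 10. Starting by 10 − 1 = hour 9 achieves that.
The boil has to be done before chilling (must start by hour 9). That means finishing by hour 9, i.e. starting by 9 − 2 = hour 7.
Nothing follows primary fermentation; the deadline of hour 10 is its only limit. It must start by 10 − 2 = hour 8.
Milling has several dependents: the boil (must start by hour 7); chilling (must start by hour 9); primary fermentation (must start by hour 8). The earliest of those limits is hour 7, so milling must start by 7 − 7 = hour 0.

0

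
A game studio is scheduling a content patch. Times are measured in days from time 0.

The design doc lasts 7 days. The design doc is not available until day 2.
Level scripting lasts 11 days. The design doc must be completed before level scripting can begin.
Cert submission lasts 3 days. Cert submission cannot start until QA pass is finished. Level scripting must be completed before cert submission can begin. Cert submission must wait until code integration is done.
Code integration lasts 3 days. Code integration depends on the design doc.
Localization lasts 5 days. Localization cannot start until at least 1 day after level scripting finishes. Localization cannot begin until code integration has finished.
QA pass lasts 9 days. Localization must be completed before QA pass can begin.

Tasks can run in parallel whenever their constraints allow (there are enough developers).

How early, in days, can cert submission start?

35

After its own release at day 2, the design doc can start at day 2 and finishes at day 9.
After the design doc (finishes day 9), code integration can start at day 9 and finishes at day 12.
Level scripting waits on the design doc (finishes day 9), so it starts at day 9 and finishes at 9 + 11 = day 20.
For localization: level scripting (finishes day 20, plus 1-day gap → day 21); code integration (finishes day 12). Taking the maximum gives a start of day 21, and it finishes at 21 + 5 = day 26.
QA pass waits on localization (finishes day 26), so it starts at day 26 and finishes at 26 + 9 = day 35.
Cert submission waits on QA pass (finishes day 35); level scripting (finishes day 20); code integration (finishes day 12). The latest of these is day 35, which is the earliest cert submission can start.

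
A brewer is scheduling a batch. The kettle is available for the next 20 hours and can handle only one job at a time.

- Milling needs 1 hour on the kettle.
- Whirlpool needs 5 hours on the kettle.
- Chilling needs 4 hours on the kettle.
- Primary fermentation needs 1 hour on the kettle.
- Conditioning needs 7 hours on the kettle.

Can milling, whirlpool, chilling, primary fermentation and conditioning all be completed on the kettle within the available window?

Yes

Running back to back, the jobs need 1 + 5 + 4 + 1 + 7 = 18 hours on the kettle.
Since 18 ≤ 20, they fit within the window.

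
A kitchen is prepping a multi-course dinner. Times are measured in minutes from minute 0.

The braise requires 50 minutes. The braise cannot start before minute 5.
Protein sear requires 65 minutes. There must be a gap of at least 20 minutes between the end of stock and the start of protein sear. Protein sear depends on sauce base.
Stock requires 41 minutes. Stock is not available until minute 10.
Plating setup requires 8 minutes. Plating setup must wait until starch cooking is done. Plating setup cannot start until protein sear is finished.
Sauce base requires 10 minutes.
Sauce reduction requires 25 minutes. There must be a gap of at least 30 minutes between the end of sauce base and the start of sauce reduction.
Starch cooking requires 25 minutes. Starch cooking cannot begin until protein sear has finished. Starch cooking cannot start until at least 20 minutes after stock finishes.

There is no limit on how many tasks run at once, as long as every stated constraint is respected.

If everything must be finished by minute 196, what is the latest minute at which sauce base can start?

88

Plating setup has no dependents, so it just needs to finish by minute 196. Starting by 196 − 8 = minute 188 achieves that.
Since plating setup (must start by minute 188) depends on it, starch cooking must finish by minute 188. Backing off its 25-minute duration gives a latest start of minute 163.
Protein sear feeds starch cooking (must start by minute 163); plating setup (must start by minute 188). Taking the minimum, protein sear must finish by minute 163 and start by 163 − 65 = minute 98.
To finish by minute 196, sauce reduction (duration 25) must start no later than minute 171.
For sauce base: protein sear (must start by minute 98); sauce reduction (must start by minute 171, minus 30-minute gap → minute 141). The most restrictive is minute 98; with a 10-minute duration, sauce base must start by minute 88.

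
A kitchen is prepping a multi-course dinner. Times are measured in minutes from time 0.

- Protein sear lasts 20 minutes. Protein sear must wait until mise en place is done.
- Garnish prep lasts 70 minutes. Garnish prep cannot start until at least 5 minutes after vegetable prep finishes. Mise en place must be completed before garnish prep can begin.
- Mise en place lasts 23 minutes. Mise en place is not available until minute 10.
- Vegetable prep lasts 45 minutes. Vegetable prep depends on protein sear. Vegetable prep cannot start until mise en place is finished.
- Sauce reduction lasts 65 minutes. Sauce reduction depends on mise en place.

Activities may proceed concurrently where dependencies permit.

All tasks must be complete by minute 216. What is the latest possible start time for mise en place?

53

To finish by minute 216, garnish prep (duration 70) must start no later than minute 146.
Vegetable prep must finish before garnish prep (must start by minute 146, minus 5-minute gap → minute 141). With a 45-minute duration, vegetable prep must start by 141 − 45 = minute 96.
Protein sear must finish before vegetable prep (must start by minute 96). With a 20-minute duration, protein sear must start by 96 − 20 = minute 76.
Nothing follows sauce reduction; the deadline of minute 216 is its only limit. It must start by 216 − 65 = minute 151.
For mise en place: protein sear (must start by minute 76); vegetable prep (must start by minute 96); sauce reduction (must start by minute 151); garnish prep (must start by minute 146). The most restrictive is minute 76; with a 23-minute duration, mise en place must start by minute 53.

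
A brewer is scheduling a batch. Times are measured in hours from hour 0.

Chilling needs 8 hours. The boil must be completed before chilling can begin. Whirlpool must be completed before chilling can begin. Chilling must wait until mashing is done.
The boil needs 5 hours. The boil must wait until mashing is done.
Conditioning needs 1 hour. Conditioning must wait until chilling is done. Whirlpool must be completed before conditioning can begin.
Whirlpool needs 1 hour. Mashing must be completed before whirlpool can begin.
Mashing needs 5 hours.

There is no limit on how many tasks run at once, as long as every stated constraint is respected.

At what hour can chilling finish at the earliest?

18

Mashing has no prerequisites, so it starts at hour 0 and finishes at hour 5.
Whirlpool cannot begin until mashing (finishes hour 5). It runs from hour 5 to 5 + 1 = hour 6.
The boil waits on mashing (finishes hour 5), so it starts at hour 5 and finishes at 5 + 5 = hour 10.
Chilling needs all of the boil (finishes hour 10); whirlpool (finishes hour 6); mashing (finishes hour 5). That puts its earliest start at hour 10; it finishes at 10 + 8 = hour 18.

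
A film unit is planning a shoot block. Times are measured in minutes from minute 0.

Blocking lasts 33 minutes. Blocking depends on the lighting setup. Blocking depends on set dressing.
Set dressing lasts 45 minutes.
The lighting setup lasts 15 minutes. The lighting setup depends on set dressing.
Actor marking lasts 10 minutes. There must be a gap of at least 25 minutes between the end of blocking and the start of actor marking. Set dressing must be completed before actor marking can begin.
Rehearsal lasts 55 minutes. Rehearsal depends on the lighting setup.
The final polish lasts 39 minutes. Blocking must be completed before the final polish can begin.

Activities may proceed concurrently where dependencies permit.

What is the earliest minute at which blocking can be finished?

93

Set dressing has no prerequisites, so it starts at minute 0 and finishes at minute 45.
The lighting setup cannot begin until set dressing (finishes minute 45). It runs from minute 45 to 45 + 15 = minute 60.
Blocking has to wait for the lighting setup (finishes minute 60); set dressing (finishes minute 45). The latest of these is minute 60, so blocking runs minute 60 to 60 + 33 = minute 93.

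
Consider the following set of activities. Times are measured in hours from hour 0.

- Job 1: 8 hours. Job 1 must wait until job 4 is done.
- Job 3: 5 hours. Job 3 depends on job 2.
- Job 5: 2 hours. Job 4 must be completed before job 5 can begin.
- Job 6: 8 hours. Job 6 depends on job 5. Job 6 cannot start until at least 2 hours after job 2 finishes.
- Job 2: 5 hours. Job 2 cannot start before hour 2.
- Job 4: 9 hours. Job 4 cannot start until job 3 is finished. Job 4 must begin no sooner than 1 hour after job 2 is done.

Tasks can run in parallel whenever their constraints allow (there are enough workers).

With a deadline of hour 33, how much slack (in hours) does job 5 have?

2

After its own release at hour 2, job 2 can start at hour 2 and finishes at hour 7.
Job 3 waits on job 2 (finishes hour 7), so it starts at hour 7 and finishes at 7 + 5 = hour 12.
Job 4 has to wait for job 3 (finishes hour 12); job 2 (finishes hour 7, plus 1-hour gap → hour 8). The latest of these is hour 12, so job 4 runs hour 12 to 12 + 9 = hour 21.
After job 4 (finishes hour 21), job 5 can start at hour 21 and finishes at hour 23.

Working backward from the deadline:
Nothing follows job 6; the deadline of hour 33 is its only limit. It must start by 33 − 8 = hour 25.
Job 5 has to be done before job 6 (must start by hour 25). That means finishing by hour 25, i.e. starting by 25 − 2 = hour 23.
So job 5 can start as early as hour 21 and as late as hour 23, giving 23 − 21 = 2 hours of slack.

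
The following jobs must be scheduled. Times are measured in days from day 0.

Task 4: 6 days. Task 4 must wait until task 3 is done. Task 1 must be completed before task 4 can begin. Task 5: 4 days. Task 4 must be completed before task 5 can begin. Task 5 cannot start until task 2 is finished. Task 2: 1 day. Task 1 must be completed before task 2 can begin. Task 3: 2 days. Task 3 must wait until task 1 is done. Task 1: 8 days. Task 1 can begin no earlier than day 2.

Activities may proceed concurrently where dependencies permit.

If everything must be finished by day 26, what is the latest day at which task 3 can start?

Task 5 has no dependents, so it just needs to finish by day 26. Starting by 26 − 4 = day 22 achieves that.
Task 4 must finish before task 5 (must start by day 22). With a 6-day duration, task 4 must start by 22 − 6 = day 16.
Task 3 has to be done before task 4 (must start by day 16). That means finishing by day 16, i.e. starting by 16 − 2 = day 14.

14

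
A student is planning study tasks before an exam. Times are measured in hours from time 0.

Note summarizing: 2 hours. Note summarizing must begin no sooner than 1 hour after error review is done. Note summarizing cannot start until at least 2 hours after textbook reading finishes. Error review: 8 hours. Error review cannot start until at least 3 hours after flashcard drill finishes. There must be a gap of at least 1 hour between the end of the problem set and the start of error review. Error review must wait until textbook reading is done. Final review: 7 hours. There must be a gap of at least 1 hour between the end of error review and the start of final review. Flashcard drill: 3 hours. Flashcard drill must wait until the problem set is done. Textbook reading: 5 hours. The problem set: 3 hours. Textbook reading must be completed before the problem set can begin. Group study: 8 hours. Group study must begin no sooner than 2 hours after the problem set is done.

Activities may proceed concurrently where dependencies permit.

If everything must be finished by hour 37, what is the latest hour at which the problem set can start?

Note summarizing must finish by hour 37; it takes 2 hours, so it must start by 37 − 2 = hour 35.
Final review must finish by hour 37; it takes 7 hours, so it must start by 37 − 7 = hour 30.
Error review feeds note summarizing (must start by hour 35, minus 1-hour gap → hour 34); final review (must start by hour 30, minus 1-hour gap → hour 29). Taking the minimum, error review must finish by hour 29 and start by 29 − 8 = hour 21.
Flashcard drill must finish before error review (must start by hour 21, minus 3-hour gap → hour 18). With a 3-hour duration, flashcard drill must start by 18 − 3 = hour 15.
Nothing follows group study; the deadline of hour 37 is its only limit. It must start by 37 − 8 = hour 29.
The problem set has several dependents: flashcard drill (must start by hour 15); error review (must start by hour 21, minus 1-hour gap → hour 20); group study (must start by hour 29, minus 2-hour gap → hour 27). The earliest of those limits is hour 15, so the problem set must start by 15 − 3 = hour 12.

12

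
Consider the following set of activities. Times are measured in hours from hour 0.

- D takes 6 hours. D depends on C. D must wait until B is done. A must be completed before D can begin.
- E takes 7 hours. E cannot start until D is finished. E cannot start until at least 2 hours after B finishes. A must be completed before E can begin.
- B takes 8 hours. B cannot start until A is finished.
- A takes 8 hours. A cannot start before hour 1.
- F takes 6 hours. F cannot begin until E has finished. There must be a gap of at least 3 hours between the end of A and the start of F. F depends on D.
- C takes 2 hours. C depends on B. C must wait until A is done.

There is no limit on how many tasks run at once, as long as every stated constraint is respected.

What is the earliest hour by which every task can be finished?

After its own release at hour 1, A can start at hour 1 and finishes at hour 9.
B cannot begin until A (finishes hour 9). It runs from hour 9 to 9 + 8 = hour 17.
C has to wait for B (finishes hour 17); A (finishes hour 9). The latest of these is hour 17, so C runs hour 17 to 17 + 2 = hour 19.
D has to wait for C (finishes hour 19); B (finishes hour 17); A (finishes hour 9). The latest of these is hour 19, so D runs hour 19 to 19 + 6 = hour 25.
E needs all of D (finishes hour 25); B (finishes hour 17, plus 2-hour gap → hour 19); A (finishes hour 9). That puts its earliest start at hour 25; it finishes at 25 + 7 = hour 32.
F has to wait for E (finishes hour 32); A (finishes hour 9, plus 3-hour gap → hour 12); D (finishes hour 25). The latest of these is hour 32, so F runs hour 32 to 32 + 6 = hour 38.
All tasks are finished once the last one completes. Finish times: A at 9, B at 17, C at 19, D at 25, E at 32, F at 38. The latest is hour 38.

38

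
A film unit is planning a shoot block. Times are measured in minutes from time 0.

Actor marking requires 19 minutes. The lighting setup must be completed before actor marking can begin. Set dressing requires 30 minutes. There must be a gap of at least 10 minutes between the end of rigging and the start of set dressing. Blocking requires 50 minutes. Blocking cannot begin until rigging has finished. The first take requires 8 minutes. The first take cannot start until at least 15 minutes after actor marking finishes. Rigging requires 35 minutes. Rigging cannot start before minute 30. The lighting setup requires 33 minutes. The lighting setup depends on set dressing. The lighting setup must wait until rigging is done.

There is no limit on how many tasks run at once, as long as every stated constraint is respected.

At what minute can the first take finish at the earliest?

180

Rigging cannot begin until its own release at minute 30. It runs from minute 30 to 30 + 35 = minute 65.
Set dressing cannot begin until rigging (finishes minute 65, plus 10-minute gap → minute 75). It runs from minute 75 to 75 + 30 = minute 105.
The lighting setup cannot start until set dressing (finishes minute 105); rigging (finishes minute 65). The controlling bound is minute 105, so the lighting setup finishes at 105 + 33 = minute 138.
After the lighting setup (finishes minute 138), actor marking can start at minute 138 and finishes at minute 157.
The first take cannot begin until actor marking (finishes minute 157, plus 15-minute gap → minute 172). It runs from minute 172 to 172 + 8 = minute 180.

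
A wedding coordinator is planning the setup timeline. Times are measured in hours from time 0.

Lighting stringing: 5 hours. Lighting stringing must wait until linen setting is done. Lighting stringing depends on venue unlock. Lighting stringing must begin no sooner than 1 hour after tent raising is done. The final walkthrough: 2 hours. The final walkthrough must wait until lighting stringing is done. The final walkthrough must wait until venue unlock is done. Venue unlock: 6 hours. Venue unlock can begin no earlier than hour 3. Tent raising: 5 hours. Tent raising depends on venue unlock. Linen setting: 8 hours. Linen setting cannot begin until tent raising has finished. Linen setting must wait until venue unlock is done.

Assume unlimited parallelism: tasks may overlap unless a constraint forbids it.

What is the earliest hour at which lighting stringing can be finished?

Venue unlock cannot begin until its own release at hour 3. It runs from hour 3 to 3 + 6 = hour 9.
Tent raising waits on venue unlock (finishes hour 9), so it starts at hour 9 and finishes at 9 + 5 = hour 14.
Linen setting has to wait for tent raising (finishes hour 14); venue unlock (finishes hour 9). The latest of these is hour 14, so linen setting runs hour 14 to 14 + 8 = hour 22.
Lighting stringing needs all of linen setting (finishes hour 22); venue unlock (finishes hour 9); tent raising (finishes hour 14, plus 1-hour gap → hour 15). That puts its earliest start at hour 22; it finishes at 22 + 5 = hour 27.

27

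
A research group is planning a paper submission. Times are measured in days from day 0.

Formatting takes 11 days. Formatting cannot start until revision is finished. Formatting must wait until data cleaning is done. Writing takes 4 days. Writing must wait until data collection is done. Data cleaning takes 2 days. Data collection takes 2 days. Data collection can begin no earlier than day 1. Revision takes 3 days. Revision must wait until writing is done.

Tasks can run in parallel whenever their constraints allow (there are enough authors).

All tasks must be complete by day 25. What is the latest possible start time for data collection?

Formatting has no dependents, so it just needs to finish by day 25. Starting by 25 − 11 = day 14 achieves that.
Revision must finish before formatting (must start by day 14). With a 3-day duration, revision must start by 14 − 3 = day 11.
Writing has to be done before revision (must start by day 11). That means finishing by day 11, i.e. starting by 11 − 4 = day 7.
Data collection must finish before writing (must start by day 7). With a 2-day duration, data collection must start by 7 − 2 = day 5.

5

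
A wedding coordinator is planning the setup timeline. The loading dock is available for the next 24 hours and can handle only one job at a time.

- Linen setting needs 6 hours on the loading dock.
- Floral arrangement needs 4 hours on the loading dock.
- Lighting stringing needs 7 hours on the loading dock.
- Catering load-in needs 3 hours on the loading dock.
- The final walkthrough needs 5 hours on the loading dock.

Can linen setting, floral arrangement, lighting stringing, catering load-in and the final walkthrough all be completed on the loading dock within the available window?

Running back to back, the jobs need 6 + 4 + 7 + 3 + 5 = 25 hours on the loading dock.
Since 25 > 24, they cannot all fit.

No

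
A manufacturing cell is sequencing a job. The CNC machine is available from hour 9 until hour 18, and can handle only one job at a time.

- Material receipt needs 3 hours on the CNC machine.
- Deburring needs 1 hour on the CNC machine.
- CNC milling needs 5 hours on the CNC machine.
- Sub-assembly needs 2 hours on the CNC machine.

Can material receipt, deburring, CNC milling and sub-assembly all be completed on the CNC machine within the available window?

No

The CNC machine window is 18 − 9 = 9 hours.
Running back to back, the jobs need 3 + 1 + 5 + 2 = 11 hours on the CNC machine.
Since 11 > 9, they cannot all fit.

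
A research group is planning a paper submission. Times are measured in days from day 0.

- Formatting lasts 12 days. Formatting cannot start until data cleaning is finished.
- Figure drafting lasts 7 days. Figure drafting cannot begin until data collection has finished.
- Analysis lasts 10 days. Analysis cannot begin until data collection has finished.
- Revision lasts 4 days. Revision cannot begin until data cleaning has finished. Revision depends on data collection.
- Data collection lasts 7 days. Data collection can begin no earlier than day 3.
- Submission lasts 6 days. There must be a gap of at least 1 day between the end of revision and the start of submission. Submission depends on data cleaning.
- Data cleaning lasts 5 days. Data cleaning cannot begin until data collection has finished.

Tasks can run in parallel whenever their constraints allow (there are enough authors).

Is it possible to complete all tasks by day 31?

Data collection cannot begin until its own release at day 3. It runs from day 3 to 3 + 7 = day 10.
Figure drafting cannot begin until data collection (finishes day 10). It runs from day 10 to 10 + 7 = day 17.
After data collection (finishes day 10), analysis can start at day 10 and finishes at day 20.
After data collection (finishes day 10), data cleaning can start at day 10 and finishes at day 15.
Formatting cannot begin until data cleaning (finishes day 15). It runs from day 15 to 15 + 12 = day 27.
Revision needs all of data cleaning (finishes day 15); data collection (finishes day 10). That puts its earliest start at day 15; it finishes at 15 + 4 = day 19.
For submission: revision (finishes day 19, plus 1-day gap → day 20); data cleaning (finishes day 15). Taking the maximum gives a start of day 20, and it finishes at 20 + 6 = day 26.
Every task is finished by day 27, which is no later than the deadline of 31, so the schedule is feasible.

Yes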